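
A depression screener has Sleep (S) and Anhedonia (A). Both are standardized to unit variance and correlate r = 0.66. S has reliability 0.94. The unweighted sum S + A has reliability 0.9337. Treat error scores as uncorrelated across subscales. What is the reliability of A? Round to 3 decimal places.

Var(S+A) = 2 + 2·0.66 = 3.320.
True-score variance = ρ_S + ρ_A + 2·0.66, so 0.9337 = (0.94 + ρ_A + 1.32) / 3.320.
ρ_A = 0.9337·3.320 − 0.94 − 1.32 = 0.840.

0.840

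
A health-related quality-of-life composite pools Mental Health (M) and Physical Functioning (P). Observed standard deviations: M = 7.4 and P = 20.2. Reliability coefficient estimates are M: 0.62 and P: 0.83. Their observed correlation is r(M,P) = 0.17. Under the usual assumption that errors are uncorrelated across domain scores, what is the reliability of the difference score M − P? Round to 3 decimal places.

0.781

Var(M−P) = 7.4² + 20.2² − 2·7.4·20.2·0.17 = 462.8 − 50.8232 = 411.977.
With uncorrelated errors the cross-covariances are all true-score covariance, so they carry over unchanged; only the diagonal terms shrink to ρᵢσᵢ².
True-score variance = [7.4²·0.62 + 20.2²·0.83] − 50.8232 = 372.624 − 50.8232 = 321.801.
Reliability = 321.801 / 411.977 = 0.781.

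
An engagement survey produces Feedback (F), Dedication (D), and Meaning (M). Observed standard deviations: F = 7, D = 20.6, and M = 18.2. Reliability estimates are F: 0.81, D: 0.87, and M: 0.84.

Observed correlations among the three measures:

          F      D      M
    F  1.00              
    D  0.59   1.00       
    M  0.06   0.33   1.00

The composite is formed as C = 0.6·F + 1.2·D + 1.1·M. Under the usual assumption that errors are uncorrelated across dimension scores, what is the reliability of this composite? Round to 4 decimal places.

0.9013

Var(C) = 0.6²·7² + 1.2²·20.6² + 1.1²·18.2² + 2·[0.72·7·20.6·0.59 + 0.66·7·18.2·0.06 + 1.32·20.6·18.2·0.33] = 1029.52 + 459.233 = 1488.75.
Because errors are independent across components, Cov(Tᵢ,Tⱼ) = Cov(Xᵢ,Xⱼ); the off-diagonal part of the true-score variance is the same as above.
True-score variance = [0.6²·7²·0.81 + 1.2²·20.6²·0.87 + 1.1²·18.2²·0.84] + 459.233 = 882.599 + 459.233 = 1341.83.
Reliability = 1341.83 / 1488.75 = 0.9013.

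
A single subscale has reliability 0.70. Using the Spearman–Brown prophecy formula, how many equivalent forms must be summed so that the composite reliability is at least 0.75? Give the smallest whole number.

k ≥ ρ*(1−ρ₁)/(ρ₁(1−ρ*)) = 0.75·0.30 / (0.70·0.25) = 1.286.
Smallest integer k = 2.

2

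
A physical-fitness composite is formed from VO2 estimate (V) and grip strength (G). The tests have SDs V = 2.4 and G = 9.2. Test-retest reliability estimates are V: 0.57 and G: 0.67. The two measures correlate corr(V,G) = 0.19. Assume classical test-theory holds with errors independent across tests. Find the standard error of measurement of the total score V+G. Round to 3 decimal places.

5.514

Var(total) = 90.4 + 8.3904 = 98.7904.
True-score variance = 59.992 + 8.3904 = 68.3824, so reliability = 0.6922.
Error variance = 98.7904 − 68.3824 = 30.408; SEM = √30.408 = 5.514.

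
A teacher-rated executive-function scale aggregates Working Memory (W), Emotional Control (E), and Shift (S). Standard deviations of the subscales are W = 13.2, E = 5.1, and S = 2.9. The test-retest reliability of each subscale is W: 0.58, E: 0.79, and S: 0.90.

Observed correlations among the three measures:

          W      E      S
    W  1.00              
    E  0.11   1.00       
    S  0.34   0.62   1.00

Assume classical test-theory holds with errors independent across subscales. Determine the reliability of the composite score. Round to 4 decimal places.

Var(W+E+S) = 13.2² + 5.1² + 2.9² + 2·[13.2·5.1·0.11 + 13.2·2.9·0.34 + 5.1·2.9·0.62] = 208.66 + 59.1804 = 267.84.
Because errors are independent across components, Cov(Tᵢ,Tⱼ) = Cov(Xᵢ,Xⱼ); the off-diagonal part of the true-score variance is the same as above.
True-score variance = [13.2²·0.58 + 5.1²·0.79 + 2.9²·0.90] + 59.1804 = 129.176 + 59.1804 = 188.356.
Reliability = 188.356 / 267.84 = 0.7032.

0.7032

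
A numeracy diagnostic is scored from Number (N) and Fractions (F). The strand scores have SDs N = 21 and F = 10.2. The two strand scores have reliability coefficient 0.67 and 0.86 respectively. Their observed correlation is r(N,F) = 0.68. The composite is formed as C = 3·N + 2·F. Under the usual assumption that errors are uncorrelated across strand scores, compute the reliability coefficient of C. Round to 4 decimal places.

0.7769

Var(C) = 3²·21² + 2²·10.2² + 2·[6·21·10.2·0.68] = 4385.16 + 1747.87 = 6133.03.
Because errors are independent across components, Cov(Tᵢ,Tⱼ) = Cov(Xᵢ,Xⱼ); the off-diagonal part of the true-score variance is the same as above.
True-score variance = [3²·21²·0.67 + 2²·10.2²·0.86] + 1747.87 = 3017.13 + 1747.87 = 4765.
Reliability = 4765 / 6133.03 = 0.7769.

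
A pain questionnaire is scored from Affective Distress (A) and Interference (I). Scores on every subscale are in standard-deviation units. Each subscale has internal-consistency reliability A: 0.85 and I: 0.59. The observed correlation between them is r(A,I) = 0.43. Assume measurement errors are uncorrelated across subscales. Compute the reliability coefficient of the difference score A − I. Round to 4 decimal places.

Var(A−I) = 1 + 1 − 2·0.43 = 2 − 0.86 = 1.14.
Under uncorrelated errors the observed covariances equal the true-score covariances, so only the own-variance terms attenuate.
True-score variance = [0.85 + 0.59] − 0.86 = 1.44 − 0.86 = 0.58.
Reliability = 0.58 / 1.14 = 0.5088.

0.5088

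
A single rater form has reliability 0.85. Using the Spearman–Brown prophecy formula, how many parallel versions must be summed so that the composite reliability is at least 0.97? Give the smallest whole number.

k ≥ ρ*(1−ρ₁)/(ρ₁(1−ρ*)) = 0.97·0.15 / (0.85·0.03) = 5.706.
Smallest integer k = 6.

6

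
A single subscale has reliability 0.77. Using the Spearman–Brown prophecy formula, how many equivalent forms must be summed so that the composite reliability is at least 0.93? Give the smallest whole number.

4

k ≥ ρ*(1−ρ₁)/(ρ₁(1−ρ*)) = 0.93·0.23 / (0.77·0.07) = 3.968.
Smallest integer k = 4.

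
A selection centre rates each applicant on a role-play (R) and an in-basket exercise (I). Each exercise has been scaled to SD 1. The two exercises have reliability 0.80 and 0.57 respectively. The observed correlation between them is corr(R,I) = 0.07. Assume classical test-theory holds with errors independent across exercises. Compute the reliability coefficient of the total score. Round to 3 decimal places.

Var(R+I) = 2 + 2·[0.07] = 2 + 0.14 = 2.14.
Because errors are independent across components, Cov(Tᵢ,Tⱼ) = Cov(Xᵢ,Xⱼ); the off-diagonal part of the true-score variance is the same as above.
True-score variance = [0.80 + 0.57] + 0.14 = 1.37 + 0.14 = 1.51.
Reliability = 1.51 / 2.14 = 0.706.

0.706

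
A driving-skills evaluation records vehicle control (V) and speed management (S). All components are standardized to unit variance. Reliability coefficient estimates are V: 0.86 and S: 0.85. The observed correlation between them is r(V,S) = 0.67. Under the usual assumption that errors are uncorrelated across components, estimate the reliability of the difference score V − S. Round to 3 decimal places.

0.561

Var(V−S) = 1 + 1 − 2·0.67 = 2 − 1.34 = 0.66.
Because errors are independent across components, Cov(Tᵢ,Tⱼ) = Cov(Xᵢ,Xⱼ); the off-diagonal part of the true-score variance is the same as above.
True-score variance = [0.86 + 0.85] − 1.34 = 1.71 − 1.34 = 0.37.
Reliability = 0.37 / 0.66 = 0.561.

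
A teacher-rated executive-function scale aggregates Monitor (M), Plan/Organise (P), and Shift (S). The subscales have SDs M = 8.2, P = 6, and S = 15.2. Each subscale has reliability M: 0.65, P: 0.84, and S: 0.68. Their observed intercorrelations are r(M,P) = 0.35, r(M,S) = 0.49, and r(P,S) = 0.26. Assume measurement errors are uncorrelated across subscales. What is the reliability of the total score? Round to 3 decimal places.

0.808

Var(M+P+S) = 8.2² + 6² + 15.2² + 2·[8.2·6·0.35 + 8.2·15.2·0.49 + 6·15.2·0.26] = 334.28 + 204.011 = 538.291.
With uncorrelated errors the cross-covariances are all true-score covariance, so they carry over unchanged; only the diagonal terms shrink to ρᵢσᵢ².
True-score variance = [8.2²·0.65 + 6²·0.84 + 15.2²·0.68] + 204.011 = 231.053 + 204.011 = 435.064.
Reliability = 435.064 / 538.291 = 0.808.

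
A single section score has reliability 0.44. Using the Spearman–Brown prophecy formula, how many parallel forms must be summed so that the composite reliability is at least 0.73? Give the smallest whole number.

4

k ≥ ρ*(1−ρ₁)/(ρ₁(1−ρ*)) = 0.73·0.56 / (0.44·0.27) = 3.441.
Smallest integer k = 4.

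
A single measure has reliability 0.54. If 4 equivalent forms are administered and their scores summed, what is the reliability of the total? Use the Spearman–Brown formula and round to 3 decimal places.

0.824

ρ_k = kρ / (1 + (k−1)ρ) = 4·0.54 / (1 + 3·0.54) = 2.160 / 2.620 = 0.824.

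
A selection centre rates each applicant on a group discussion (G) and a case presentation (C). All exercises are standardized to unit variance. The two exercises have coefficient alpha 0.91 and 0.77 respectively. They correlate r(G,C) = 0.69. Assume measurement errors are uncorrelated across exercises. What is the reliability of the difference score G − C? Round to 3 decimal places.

Var(G−C) = 1 + 1 − 2·0.69 = 2 − 1.38 = 0.62.
Under uncorrelated errors the observed covariances equal the true-score covariances, so only the own-variance terms attenuate.
True-score variance = [0.91 + 0.77] − 1.38 = 1.68 − 1.38 = 0.3.
Reliability = 0.3 / 0.62 = 0.484.

0.484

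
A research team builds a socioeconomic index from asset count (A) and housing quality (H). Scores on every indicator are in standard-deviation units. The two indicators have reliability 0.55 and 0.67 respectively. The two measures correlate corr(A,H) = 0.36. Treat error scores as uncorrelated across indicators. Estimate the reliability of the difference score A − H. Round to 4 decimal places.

0.3906

Var(A−H) = 1 + 1 − 2·0.36 = 2 − 0.72 = 1.28.
With uncorrelated errors the cross-covariances are all true-score covariance, so they carry over unchanged; only the diagonal terms shrink to ρᵢσᵢ².
True-score variance = [0.55 + 0.67] − 0.72 = 1.22 − 0.72 = 0.5.
Reliability = 0.5 / 1.28 = 0.3906.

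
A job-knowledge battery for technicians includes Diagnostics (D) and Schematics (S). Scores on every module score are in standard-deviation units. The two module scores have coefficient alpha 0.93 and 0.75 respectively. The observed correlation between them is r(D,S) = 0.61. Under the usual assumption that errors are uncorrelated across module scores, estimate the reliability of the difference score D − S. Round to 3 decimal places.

0.590

Var(D−S) = 1 + 1 − 2·0.61 = 2 − 1.22 = 0.78.
With uncorrelated errors the cross-covariances are all true-score covariance, so they carry over unchanged; only the diagonal terms shrink to ρᵢσᵢ².
True-score variance = [0.93 + 0.75] − 1.22 = 1.68 − 1.22 = 0.46.
Reliability = 0.46 / 0.78 = 0.590.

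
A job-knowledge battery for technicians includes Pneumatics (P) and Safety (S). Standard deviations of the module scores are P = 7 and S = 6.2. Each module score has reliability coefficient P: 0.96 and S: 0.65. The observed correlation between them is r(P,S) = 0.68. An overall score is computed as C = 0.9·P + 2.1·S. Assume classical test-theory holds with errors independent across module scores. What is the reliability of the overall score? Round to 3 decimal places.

0.810

Var(C) = 0.9²·7² + 2.1²·6.2² + 2·[1.89·7·6.2·0.68] = 209.21 + 111.555 = 320.766.
Because errors are independent across components, Cov(Tᵢ,Tⱼ) = Cov(Xᵢ,Xⱼ); the off-diagonal part of the true-score variance is the same as above.
True-score variance = [0.9²·7²·0.96 + 2.1²·6.2²·0.65] + 111.555 = 148.291 + 111.555 = 259.846.
Reliability = 259.846 / 320.766 = 0.810.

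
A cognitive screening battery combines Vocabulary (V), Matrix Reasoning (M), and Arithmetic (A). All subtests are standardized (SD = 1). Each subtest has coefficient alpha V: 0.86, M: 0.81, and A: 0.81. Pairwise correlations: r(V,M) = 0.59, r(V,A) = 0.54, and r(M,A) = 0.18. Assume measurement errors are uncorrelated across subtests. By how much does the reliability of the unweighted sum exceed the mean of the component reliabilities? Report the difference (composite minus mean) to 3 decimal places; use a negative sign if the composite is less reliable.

0.081

Var(sum) = 3 + 2.62 = 5.62; true-score variance = 2.48 + 2.62 = 5.1; composite reliability = 0.9075.
Mean component reliability = 0.8267.
Difference = 0.9075 − 0.8267 = 0.081.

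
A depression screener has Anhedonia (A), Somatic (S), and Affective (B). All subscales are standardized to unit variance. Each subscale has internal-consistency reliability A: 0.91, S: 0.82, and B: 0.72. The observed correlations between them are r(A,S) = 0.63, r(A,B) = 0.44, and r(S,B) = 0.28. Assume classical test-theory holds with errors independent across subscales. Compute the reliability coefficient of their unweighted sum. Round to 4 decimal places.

Var(A+S+B) = 3 + 2·[0.63 + 0.44 + 0.28] = 3 + 2.7 = 5.7.
Under uncorrelated errors the observed covariances equal the true-score covariances, so only the own-variance terms attenuate.
True-score variance = [0.91 + 0.82 + 0.72] + 2.7 = 2.45 + 2.7 = 5.15.
Reliability = 5.15 / 5.7 = 0.9035.

0.9035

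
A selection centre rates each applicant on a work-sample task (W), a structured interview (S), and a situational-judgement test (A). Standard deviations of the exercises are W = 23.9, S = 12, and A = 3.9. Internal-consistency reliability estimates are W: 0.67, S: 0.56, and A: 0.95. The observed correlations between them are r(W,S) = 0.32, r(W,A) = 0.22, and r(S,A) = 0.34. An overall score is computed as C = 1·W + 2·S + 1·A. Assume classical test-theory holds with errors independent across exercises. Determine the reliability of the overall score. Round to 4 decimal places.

Var(C) = 23.9² + 2²·12² + 3.9² + 2·[2·23.9·12·0.32 + 23.9·3.9·0.22 + 2·12·3.9·0.34] = 1162.42 + 471.764 = 1634.18.
Because errors are independent across components, Cov(Tᵢ,Tⱼ) = Cov(Xᵢ,Xⱼ); the off-diagonal part of the true-score variance is the same as above.
True-score variance = [23.9²·0.67 + 2²·12²·0.56 + 3.9²·0.95] + 471.764 = 719.72 + 471.764 = 1191.48.
Reliability = 1191.48 / 1634.18 = 0.7291.

0.7291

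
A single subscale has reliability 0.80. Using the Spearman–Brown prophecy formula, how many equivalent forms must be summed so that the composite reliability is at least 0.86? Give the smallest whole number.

2

k ≥ ρ*(1−ρ₁)/(ρ₁(1−ρ*)) = 0.86·0.20 / (0.80·0.14) = 1.536.
Smallest integer k = 2.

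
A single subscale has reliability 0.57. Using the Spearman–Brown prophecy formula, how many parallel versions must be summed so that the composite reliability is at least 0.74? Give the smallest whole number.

3

k ≥ ρ*(1−ρ₁)/(ρ₁(1−ρ*)) = 0.74·0.43 / (0.57·0.26) = 2.147.
Smallest integer k = 3.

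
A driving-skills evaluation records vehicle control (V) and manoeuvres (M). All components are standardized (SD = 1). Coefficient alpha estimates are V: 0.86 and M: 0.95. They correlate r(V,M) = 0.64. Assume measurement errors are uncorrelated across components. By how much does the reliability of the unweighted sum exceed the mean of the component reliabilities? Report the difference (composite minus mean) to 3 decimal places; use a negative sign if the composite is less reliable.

0.037

Var(sum) = 2 + 1.28 = 3.28; true-score variance = 1.81 + 1.28 = 3.09; composite reliability = 0.9421.
Mean component reliability = 0.9050.
Difference = 0.9421 − 0.9050 = 0.037.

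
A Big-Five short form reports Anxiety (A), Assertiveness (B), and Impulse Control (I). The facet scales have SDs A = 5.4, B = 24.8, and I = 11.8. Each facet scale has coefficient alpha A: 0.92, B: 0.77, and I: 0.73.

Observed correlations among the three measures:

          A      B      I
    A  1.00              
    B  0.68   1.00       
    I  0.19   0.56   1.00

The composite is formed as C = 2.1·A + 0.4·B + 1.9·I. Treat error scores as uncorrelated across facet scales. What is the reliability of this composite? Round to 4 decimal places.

Var(C) = 2.1²·5.4² + 0.4²·24.8² + 1.9²·11.8² + 2·[0.84·5.4·24.8·0.68 + 3.99·5.4·11.8·0.19 + 0.76·24.8·11.8·0.56] = 729.658 + 498.698 = 1228.36.
Because errors are independent across components, Cov(Tᵢ,Tⱼ) = Cov(Xᵢ,Xⱼ); the off-diagonal part of the true-score variance is the same as above.
True-score variance = [2.1²·5.4²·0.92 + 0.4²·24.8²·0.77 + 1.9²·11.8²·0.73] + 498.698 = 561.02 + 498.698 = 1059.72.
Reliability = 1059.72 / 1228.36 = 0.8627.

0.8627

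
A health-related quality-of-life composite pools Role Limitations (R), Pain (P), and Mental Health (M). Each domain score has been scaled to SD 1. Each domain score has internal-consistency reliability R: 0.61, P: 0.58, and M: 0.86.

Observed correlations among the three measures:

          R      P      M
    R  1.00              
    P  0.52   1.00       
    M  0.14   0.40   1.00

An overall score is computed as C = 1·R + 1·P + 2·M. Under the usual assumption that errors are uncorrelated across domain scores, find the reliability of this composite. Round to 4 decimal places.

Var(C) = 1 + 1 + 2² + 2·[0.52 + 2·0.14 + 2·0.40] = 6 + 3.2 = 9.2.
With uncorrelated errors the cross-covariances are all true-score covariance, so they carry over unchanged; only the diagonal terms shrink to ρᵢσᵢ².
True-score variance = [0.61 + 0.58 + 2²·0.86] + 3.2 = 4.63 + 3.2 = 7.83.
Reliability = 7.83 / 9.2 = 0.8511.

0.8511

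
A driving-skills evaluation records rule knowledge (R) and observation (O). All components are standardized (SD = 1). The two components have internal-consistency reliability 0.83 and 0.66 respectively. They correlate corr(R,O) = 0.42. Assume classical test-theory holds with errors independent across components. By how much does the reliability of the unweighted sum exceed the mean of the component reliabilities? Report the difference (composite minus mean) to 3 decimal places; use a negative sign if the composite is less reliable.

Var(sum) = 2 + 0.84 = 2.84; true-score variance = 1.49 + 0.84 = 2.33; composite reliability = 0.8204.
Mean component reliability = 0.7450.
Difference = 0.8204 − 0.7450 = 0.075.

0.075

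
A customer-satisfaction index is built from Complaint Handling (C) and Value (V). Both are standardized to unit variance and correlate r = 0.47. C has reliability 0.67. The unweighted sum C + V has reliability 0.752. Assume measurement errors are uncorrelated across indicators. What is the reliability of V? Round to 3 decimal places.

Var(C+V) = 2 + 2·0.47 = 2.940.
True-score variance = ρ_C + ρ_V + 2·0.47, so 0.752 = (0.67 + ρ_V + 0.94) / 2.940.
ρ_V = 0.752·2.940 − 0.67 − 0.94 = 0.601.

0.601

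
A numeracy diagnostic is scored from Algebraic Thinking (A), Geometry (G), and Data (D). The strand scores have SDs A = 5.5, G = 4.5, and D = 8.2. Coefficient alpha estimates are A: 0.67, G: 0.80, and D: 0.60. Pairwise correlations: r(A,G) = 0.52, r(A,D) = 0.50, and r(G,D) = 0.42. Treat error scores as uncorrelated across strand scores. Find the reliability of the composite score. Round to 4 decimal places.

0.8136

Var(A+G+D) = 5.5² + 4.5² + 8.2² + 2·[5.5·4.5·0.52 + 5.5·8.2·0.50 + 4.5·8.2·0.42] = 117.74 + 101.836 = 219.576.
Under uncorrelated errors the observed covariances equal the true-score covariances, so only the own-variance terms attenuate.
True-score variance = [5.5²·0.67 + 4.5²·0.80 + 8.2²·0.60] + 101.836 = 76.8115 + 101.836 = 178.647.
Reliability = 178.647 / 219.576 = 0.8136.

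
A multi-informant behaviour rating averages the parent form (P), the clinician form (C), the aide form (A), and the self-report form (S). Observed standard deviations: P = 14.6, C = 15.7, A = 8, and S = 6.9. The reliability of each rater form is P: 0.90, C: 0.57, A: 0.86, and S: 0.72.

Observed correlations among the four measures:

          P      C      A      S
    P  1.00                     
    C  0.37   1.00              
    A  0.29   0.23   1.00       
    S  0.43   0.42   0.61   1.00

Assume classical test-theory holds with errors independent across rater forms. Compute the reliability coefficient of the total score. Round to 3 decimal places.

0.865

Var(P+C+A+S) = 14.6² + 15.7² + 8² + 6.9² + 2·[14.6·15.7·0.37 + 14.6·8·0.29 + 14.6·6.9·0.43 + 15.7·8·0.23 + 15.7·6.9·0.42 + 8·6.9·0.61] = 571.26 + 540.12 = 1111.38.
Under uncorrelated errors the observed covariances equal the true-score covariances, so only the own-variance terms attenuate.
True-score variance = [14.6²·0.90 + 15.7²·0.57 + 8²·0.86 + 6.9²·0.72] + 540.12 = 421.662 + 540.12 = 961.783.
Reliability = 961.783 / 1111.38 = 0.865.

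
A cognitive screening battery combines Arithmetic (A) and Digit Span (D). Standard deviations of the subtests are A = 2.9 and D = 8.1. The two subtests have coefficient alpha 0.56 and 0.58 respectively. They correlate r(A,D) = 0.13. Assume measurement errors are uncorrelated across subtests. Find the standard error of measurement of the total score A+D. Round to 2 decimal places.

Var(total) = 74.02 + 6.1074 = 80.1274.
True-score variance = 42.7634 + 6.1074 = 48.8708, so reliability = 0.6099.
Error variance = 80.1274 − 48.8708 = 31.2566; SEM = √31.2566 = 5.59.

5.59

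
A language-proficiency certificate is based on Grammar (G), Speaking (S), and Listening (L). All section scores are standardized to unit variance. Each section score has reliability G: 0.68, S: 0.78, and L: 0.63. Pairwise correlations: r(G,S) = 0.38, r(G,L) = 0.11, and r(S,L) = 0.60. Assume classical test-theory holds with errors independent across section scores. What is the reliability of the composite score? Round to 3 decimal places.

0.824

Var(G+S+L) = 3 + 2·[0.38 + 0.11 + 0.60] = 3 + 2.18 = 5.18.
Because errors are independent across components, Cov(Tᵢ,Tⱼ) = Cov(Xᵢ,Xⱼ); the off-diagonal part of the true-score variance is the same as above.
True-score variance = [0.68 + 0.78 + 0.63] + 2.18 = 2.09 + 2.18 = 4.27.
Reliability = 4.27 / 5.18 = 0.824.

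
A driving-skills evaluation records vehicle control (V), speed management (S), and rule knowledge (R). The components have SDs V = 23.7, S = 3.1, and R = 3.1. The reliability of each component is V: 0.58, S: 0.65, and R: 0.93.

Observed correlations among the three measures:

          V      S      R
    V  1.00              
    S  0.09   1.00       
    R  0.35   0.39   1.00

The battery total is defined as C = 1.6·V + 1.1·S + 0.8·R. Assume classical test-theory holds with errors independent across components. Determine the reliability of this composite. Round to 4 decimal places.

0.6078

Var(C) = 1.6²·23.7² + 1.1²·3.1² + 0.8²·3.1² + 2·[1.76·23.7·3.1·0.09 + 1.28·23.7·3.1·0.35 + 0.88·3.1·3.1·0.39] = 1455.7 + 95.7007 = 1551.41.
Under uncorrelated errors the observed covariances equal the true-score covariances, so only the own-variance terms attenuate.
True-score variance = [1.6²·23.7²·0.58 + 1.1²·3.1²·0.65 + 0.8²·3.1²·0.93] + 95.7007 = 847.275 + 95.7007 = 942.976.
Reliability = 942.976 / 1551.41 = 0.6078.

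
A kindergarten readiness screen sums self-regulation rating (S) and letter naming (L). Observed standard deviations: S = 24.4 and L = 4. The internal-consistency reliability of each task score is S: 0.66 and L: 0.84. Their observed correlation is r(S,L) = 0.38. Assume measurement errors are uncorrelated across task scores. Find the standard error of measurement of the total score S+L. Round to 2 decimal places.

14.32

Var(total) = 611.36 + 74.176 = 685.536.
True-score variance = 406.378 + 74.176 = 480.554, so reliability = 0.7010.
Error variance = 685.536 − 480.554 = 204.982; SEM = √204.982 = 14.32.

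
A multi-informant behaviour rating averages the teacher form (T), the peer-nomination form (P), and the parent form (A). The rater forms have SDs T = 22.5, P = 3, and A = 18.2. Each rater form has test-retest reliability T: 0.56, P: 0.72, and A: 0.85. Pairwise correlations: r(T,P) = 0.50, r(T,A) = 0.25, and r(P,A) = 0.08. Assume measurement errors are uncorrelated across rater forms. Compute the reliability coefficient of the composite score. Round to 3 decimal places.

Var(T+P+A) = 22.5² + 3² + 18.2² + 2·[22.5·3·0.50 + 22.5·18.2·0.25 + 3·18.2·0.08] = 846.49 + 280.986 = 1127.48.
Because errors are independent across components, Cov(Tᵢ,Tⱼ) = Cov(Xᵢ,Xⱼ); the off-diagonal part of the true-score variance is the same as above.
True-score variance = [22.5²·0.56 + 3²·0.72 + 18.2²·0.85] + 280.986 = 571.534 + 280.986 = 852.52.
Reliability = 852.52 / 1127.48 = 0.756.

0.756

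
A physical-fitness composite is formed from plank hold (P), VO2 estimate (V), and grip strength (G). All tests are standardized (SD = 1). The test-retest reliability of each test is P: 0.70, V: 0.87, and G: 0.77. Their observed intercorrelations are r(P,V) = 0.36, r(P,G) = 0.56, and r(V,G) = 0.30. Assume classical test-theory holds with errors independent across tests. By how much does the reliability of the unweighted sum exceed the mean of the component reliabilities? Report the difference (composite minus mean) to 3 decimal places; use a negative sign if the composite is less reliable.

0.099

Var(sum) = 3 + 2.44 = 5.44; true-score variance = 2.34 + 2.44 = 4.78; composite reliability = 0.8787.
Mean component reliability = 0.7800.
Difference = 0.8787 − 0.7800 = 0.099.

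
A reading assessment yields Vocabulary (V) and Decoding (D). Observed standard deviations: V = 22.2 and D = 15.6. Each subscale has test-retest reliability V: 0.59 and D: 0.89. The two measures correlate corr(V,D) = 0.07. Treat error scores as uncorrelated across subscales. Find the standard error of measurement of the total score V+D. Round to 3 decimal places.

15.127

Var(total) = 736.2 + 48.4848 = 784.685.
True-score variance = 507.366 + 48.4848 = 555.851, so reliability = 0.7084.
Error variance = 784.685 − 555.851 = 228.834; SEM = √228.834 = 15.127.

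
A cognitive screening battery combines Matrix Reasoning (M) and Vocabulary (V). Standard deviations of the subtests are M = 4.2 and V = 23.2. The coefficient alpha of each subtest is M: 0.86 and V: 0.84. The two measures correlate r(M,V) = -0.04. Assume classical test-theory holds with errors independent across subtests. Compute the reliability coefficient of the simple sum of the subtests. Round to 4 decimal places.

0.8384

Var(M+V) = 4.2² + 23.2² + 2·[4.2·23.2·(-0.04)] = 555.88 − 7.7952 = 548.085.
Because errors are independent across components, Cov(Tᵢ,Tⱼ) = Cov(Xᵢ,Xⱼ); the off-diagonal part of the true-score variance is the same as above.
True-score variance = [4.2²·0.86 + 23.2²·0.84] − 7.7952 = 467.292 − 7.7952 = 459.497.
Reliability = 459.497 / 548.085 = 0.8384.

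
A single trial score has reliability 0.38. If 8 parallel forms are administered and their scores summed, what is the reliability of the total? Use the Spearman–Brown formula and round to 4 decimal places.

0.8306

ρ_k = kρ / (1 + (k−1)ρ) = 8·0.38 / (1 + 7·0.38) = 3.040 / 3.660 = 0.8306.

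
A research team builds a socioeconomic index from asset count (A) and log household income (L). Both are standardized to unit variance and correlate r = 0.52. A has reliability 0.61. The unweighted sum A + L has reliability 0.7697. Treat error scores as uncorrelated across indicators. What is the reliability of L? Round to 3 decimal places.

Var(A+L) = 2 + 2·0.52 = 3.040.
True-score variance = ρ_A + ρ_L + 2·0.52, so 0.7697 = (0.61 + ρ_L + 1.04) / 3.040.
ρ_L = 0.7697·3.040 − 0.61 − 1.04 = 0.690.

0.690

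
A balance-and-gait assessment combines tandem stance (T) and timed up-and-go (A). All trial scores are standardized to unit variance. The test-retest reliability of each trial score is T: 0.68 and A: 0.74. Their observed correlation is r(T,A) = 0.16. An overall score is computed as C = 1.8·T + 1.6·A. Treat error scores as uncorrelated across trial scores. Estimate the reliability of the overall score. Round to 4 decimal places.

0.7467

Var(C) = 1.8² + 1.6² + 2·[2.88·0.16] = 5.8 + 0.9216 = 6.7216.
With uncorrelated errors the cross-covariances are all true-score covariance, so they carry over unchanged; only the diagonal terms shrink to ρᵢσᵢ².
True-score variance = [1.8²·0.68 + 1.6²·0.74] + 0.9216 = 4.0976 + 0.9216 = 5.0192.
Reliability = 5.0192 / 6.7216 = 0.7467.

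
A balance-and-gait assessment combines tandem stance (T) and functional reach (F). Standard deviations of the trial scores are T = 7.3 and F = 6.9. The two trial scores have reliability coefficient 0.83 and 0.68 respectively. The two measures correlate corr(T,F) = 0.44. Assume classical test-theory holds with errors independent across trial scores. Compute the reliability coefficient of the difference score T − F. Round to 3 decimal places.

0.571

Var(T−F) = 7.3² + 6.9² − 2·7.3·6.9·0.44 = 100.9 − 44.3256 = 56.5744.
Because errors are independent across components, Cov(Tᵢ,Tⱼ) = Cov(Xᵢ,Xⱼ); the off-diagonal part of the true-score variance is the same as above.
True-score variance = [7.3²·0.83 + 6.9²·0.68] − 44.3256 = 76.6055 − 44.3256 = 32.2799.
Reliability = 32.2799 / 56.5744 = 0.571.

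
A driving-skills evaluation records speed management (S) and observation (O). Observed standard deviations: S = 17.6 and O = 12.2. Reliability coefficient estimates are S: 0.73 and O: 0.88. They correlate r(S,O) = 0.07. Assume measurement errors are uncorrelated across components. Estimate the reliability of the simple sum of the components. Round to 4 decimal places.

0.7923

Var(S+O) = 17.6² + 12.2² + 2·[17.6·12.2·0.07] = 458.6 + 30.0608 = 488.661.
Because errors are independent across components, Cov(Tᵢ,Tⱼ) = Cov(Xᵢ,Xⱼ); the off-diagonal part of the true-score variance is the same as above.
True-score variance = [17.6²·0.73 + 12.2²·0.88] + 30.0608 = 357.104 + 30.0608 = 387.165.
Reliability = 387.165 / 488.661 = 0.7923.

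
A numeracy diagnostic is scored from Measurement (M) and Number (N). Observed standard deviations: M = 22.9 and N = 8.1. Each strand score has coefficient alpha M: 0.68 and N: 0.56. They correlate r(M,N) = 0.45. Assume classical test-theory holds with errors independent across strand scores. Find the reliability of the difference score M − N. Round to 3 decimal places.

0.535

Var(M−N) = 22.9² + 8.1² − 2·22.9·8.1·0.45 = 590.02 − 166.941 = 423.079.
With uncorrelated errors the cross-covariances are all true-score covariance, so they carry over unchanged; only the diagonal terms shrink to ρᵢσᵢ².
True-score variance = [22.9²·0.68 + 8.1²·0.56] − 166.941 = 393.34 − 166.941 = 226.399.
Reliability = 226.399 / 423.079 = 0.535.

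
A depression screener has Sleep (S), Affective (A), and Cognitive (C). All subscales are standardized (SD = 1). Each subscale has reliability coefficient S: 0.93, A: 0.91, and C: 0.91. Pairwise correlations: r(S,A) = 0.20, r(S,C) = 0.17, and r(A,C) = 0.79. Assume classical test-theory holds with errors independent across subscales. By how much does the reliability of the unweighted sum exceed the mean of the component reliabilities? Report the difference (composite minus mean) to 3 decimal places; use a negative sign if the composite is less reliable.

0.036

Var(sum) = 3 + 2.32 = 5.32; true-score variance = 2.75 + 2.32 = 5.07; composite reliability = 0.9530.
Mean component reliability = 0.9167.
Difference = 0.9530 − 0.9167 = 0.036.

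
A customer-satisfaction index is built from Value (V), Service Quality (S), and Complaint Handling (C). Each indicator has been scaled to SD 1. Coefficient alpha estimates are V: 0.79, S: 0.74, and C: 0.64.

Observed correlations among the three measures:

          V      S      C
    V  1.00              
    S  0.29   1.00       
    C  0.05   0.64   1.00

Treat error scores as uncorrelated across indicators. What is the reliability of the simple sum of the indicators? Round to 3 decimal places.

Var(V+S+C) = 3 + 2·[0.29 + 0.05 + 0.64] = 3 + 1.96 = 4.96.
Under uncorrelated errors the observed covariances equal the true-score covariances, so only the own-variance terms attenuate.
True-score variance = [0.79 + 0.74 + 0.64] + 1.96 = 2.17 + 1.96 = 4.13.
Reliability = 4.13 / 4.96 = 0.833.

0.833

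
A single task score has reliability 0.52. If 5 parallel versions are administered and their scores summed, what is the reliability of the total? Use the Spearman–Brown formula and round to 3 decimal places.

0.844

ρ_k = kρ / (1 + (k−1)ρ) = 5·0.52 / (1 + 4·0.52) = 2.600 / 3.080 = 0.844.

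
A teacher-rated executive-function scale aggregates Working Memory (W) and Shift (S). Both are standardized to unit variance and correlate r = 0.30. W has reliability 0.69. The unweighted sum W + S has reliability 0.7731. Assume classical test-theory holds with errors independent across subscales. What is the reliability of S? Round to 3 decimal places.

0.720

Var(W+S) = 2 + 2·0.30 = 2.600.
True-score variance = ρ_W + ρ_S + 2·0.30, so 0.7731 = (0.69 + ρ_S + 0.60) / 2.600.
ρ_S = 0.7731·2.600 − 0.69 − 0.60 = 0.720.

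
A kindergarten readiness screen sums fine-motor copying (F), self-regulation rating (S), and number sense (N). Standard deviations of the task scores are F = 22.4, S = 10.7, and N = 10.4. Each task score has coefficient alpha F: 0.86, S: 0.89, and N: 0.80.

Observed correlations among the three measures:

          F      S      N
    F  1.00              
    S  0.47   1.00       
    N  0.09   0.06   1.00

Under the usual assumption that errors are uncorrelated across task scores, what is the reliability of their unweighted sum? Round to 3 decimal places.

0.896

Var(F+S+N) = 22.4² + 10.7² + 10.4² + 2·[22.4·10.7·0.47 + 22.4·10.4·0.09 + 10.7·10.4·0.06] = 724.41 + 280.586 = 1005.
Because errors are independent across components, Cov(Tᵢ,Tⱼ) = Cov(Xᵢ,Xⱼ); the off-diagonal part of the true-score variance is the same as above.
True-score variance = [22.4²·0.86 + 10.7²·0.89 + 10.4²·0.80] + 280.586 = 619.938 + 280.586 = 900.523.
Reliability = 900.523 / 1005 = 0.896.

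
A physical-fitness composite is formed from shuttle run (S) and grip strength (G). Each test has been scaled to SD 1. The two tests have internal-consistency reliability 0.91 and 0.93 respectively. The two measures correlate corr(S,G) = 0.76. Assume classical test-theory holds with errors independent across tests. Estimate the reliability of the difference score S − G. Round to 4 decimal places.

Var(S−G) = 1 + 1 − 2·0.76 = 2 − 1.52 = 0.48.
Under uncorrelated errors the observed covariances equal the true-score covariances, so only the own-variance terms attenuate.
True-score variance = [0.91 + 0.93] − 1.52 = 1.84 − 1.52 = 0.32.
Reliability = 0.32 / 0.48 = 0.6667.

0.6667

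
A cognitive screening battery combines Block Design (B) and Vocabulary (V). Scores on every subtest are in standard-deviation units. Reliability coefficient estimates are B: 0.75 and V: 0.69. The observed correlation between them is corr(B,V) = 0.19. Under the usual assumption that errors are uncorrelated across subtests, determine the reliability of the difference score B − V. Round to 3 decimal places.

0.654

Var(B−V) = 1 + 1 − 2·0.19 = 2 − 0.38 = 1.62.
With uncorrelated errors the cross-covariances are all true-score covariance, so they carry over unchanged; only the diagonal terms shrink to ρᵢσᵢ².
True-score variance = [0.75 + 0.69] − 0.38 = 1.44 − 0.38 = 1.06.
Reliability = 1.06 / 1.62 = 0.654.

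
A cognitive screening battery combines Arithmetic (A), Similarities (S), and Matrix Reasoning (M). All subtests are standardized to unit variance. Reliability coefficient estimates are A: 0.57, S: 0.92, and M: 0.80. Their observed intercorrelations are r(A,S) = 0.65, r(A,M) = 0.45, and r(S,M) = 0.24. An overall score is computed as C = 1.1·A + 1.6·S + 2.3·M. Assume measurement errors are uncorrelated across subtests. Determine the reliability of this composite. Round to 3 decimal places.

0.884

Var(C) = 1.1² + 1.6² + 2.3² + 2·[1.76·0.65 + 2.53·0.45 + 3.68·0.24] = 9.06 + 6.3314 = 15.3914.
Under uncorrelated errors the observed covariances equal the true-score covariances, so only the own-variance terms attenuate.
True-score variance = [1.1²·0.57 + 1.6²·0.92 + 2.3²·0.80] + 6.3314 = 7.2769 + 6.3314 = 13.6083.
Reliability = 13.6083 / 15.3914 = 0.884.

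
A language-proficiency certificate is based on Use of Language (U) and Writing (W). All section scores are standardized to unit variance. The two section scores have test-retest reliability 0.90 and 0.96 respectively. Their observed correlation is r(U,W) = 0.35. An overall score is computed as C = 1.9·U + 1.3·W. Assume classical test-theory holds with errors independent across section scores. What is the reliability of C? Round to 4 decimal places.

Var(C) = 1.9² + 1.3² + 2·[2.47·0.35] = 5.3 + 1.729 = 7.029.
Under uncorrelated errors the observed covariances equal the true-score covariances, so only the own-variance terms attenuate.
True-score variance = [1.9²·0.90 + 1.3²·0.96] + 1.729 = 4.8714 + 1.729 = 6.6004.
Reliability = 6.6004 / 7.029 = 0.9390.

0.9390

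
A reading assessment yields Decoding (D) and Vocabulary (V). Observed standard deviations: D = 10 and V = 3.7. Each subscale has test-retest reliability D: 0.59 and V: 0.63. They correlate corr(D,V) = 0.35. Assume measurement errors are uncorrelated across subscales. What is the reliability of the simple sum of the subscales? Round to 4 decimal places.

Var(D+V) = 10² + 3.7² + 2·[10·3.7·0.35] = 113.69 + 25.9 = 139.59.
Under uncorrelated errors the observed covariances equal the true-score covariances, so only the own-variance terms attenuate.
True-score variance = [10²·0.59 + 3.7²·0.63] + 25.9 = 67.6247 + 25.9 = 93.5247.
Reliability = 93.5247 / 139.59 = 0.6700.

0.6700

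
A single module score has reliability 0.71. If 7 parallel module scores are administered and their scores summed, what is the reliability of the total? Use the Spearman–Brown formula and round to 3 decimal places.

0.945

ρ_k = kρ / (1 + (k−1)ρ) = 7·0.71 / (1 + 6·0.71) = 4.970 / 5.260 = 0.945.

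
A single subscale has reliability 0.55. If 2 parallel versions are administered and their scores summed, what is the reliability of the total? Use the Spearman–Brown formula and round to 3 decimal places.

ρ_k = kρ / (1 + (k−1)ρ) = 2·0.55 / (1 + 1·0.55) = 1.100 / 1.550 = 0.710.

0.710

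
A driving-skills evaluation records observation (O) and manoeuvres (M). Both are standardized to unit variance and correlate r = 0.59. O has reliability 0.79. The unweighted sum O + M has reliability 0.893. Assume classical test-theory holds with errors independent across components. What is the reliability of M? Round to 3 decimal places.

0.870

Var(O+M) = 2 + 2·0.59 = 3.180.
True-score variance = ρ_O + ρ_M + 2·0.59, so 0.893 = (0.79 + ρ_M + 1.18) / 3.180.
ρ_M = 0.893·3.180 − 0.79 − 1.18 = 0.870.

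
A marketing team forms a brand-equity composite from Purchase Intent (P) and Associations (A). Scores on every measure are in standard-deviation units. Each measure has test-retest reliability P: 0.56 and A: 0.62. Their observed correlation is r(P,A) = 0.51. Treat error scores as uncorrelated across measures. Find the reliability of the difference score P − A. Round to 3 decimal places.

Var(P−A) = 1 + 1 − 2·0.51 = 2 − 1.02 = 0.98.
Under uncorrelated errors the observed covariances equal the true-score covariances, so only the own-variance terms attenuate.
True-score variance = [0.56 + 0.62] − 1.02 = 1.18 − 1.02 = 0.16.
Reliability = 0.16 / 0.98 = 0.163.

0.163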